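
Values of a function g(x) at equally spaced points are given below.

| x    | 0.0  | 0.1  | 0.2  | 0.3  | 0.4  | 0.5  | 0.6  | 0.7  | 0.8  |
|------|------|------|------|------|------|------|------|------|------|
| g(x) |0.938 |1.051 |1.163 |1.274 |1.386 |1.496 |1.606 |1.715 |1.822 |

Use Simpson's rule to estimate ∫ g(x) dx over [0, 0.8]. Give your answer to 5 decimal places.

h = 0.1, n = 8.
(h/3)·[y₀ + 4y₁ + 2y₂ + 4y₃ + 2y₄ + 4y₅ + 2y₆ + 4y₇ + y₈] = 0.033333·(33.214) = 1.10713.

1.10713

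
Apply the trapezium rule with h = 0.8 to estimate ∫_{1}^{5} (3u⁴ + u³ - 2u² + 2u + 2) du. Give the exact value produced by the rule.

h = (5 − 1)/5 = 0.8.
Nodes u₀,…,u₅ = 1, 1.8, 2.6, 3.4, 4.2, 5.
f(u) = 3u⁴ + u³ - 2u² + 2u + 2: f₀=6, f₁=36.4448, f₂=148.3488, f₃=425.8848, f₄=982.7168, f₅=1962.
(h/2)·[f₀ + 2f₁ + 2f₂ + 2f₃ + 2f₄ + f₅] = 0.4·(5154.7904) = 2061.91616.

2061.91616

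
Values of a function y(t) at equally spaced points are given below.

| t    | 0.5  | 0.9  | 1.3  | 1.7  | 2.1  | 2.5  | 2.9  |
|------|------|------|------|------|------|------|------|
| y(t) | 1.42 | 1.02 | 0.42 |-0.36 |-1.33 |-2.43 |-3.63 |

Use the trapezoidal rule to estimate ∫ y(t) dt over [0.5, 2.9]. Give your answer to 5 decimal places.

-1.51400

h = 0.4, n = 6.
(h/2)·[y₀ + 2y₁ + 2y₂ + 2y₃ + 2y₄ + 2y₅ + y₆] = 0.2·(-7.57) = -1.51400.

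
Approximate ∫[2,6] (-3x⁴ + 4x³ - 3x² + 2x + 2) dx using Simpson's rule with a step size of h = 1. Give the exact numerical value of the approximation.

-3536

h = (6 − 2)/4 = 1.
Nodes x₀,…,x₄ = 2, 3, 4, 5, 6.
f(x) = -3x⁴ + 4x³ - 3x² + 2x + 2: f₀=-22, f₁=-154, f₂=-550, f₃=-1438, f₄=-3118.
(h/3)·[f₀ + 4f₁ + 2f₂ + 4f₃ + f₄] = 0.333333·(-10608) = -3536.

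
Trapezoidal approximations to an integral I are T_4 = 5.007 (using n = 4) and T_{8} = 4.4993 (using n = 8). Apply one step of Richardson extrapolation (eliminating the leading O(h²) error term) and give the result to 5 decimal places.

R = (4·T_{8} − T_4) / 3 = (4·4.4993 − 5.007)/3 = (12.9902)/3 = 4.33007.

4.33007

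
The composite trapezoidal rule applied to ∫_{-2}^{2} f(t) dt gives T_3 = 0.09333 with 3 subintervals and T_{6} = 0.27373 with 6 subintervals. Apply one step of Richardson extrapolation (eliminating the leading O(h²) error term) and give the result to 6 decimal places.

R = (4·T_{6} − T_3) / 3 = (4·0.27373 − 0.09333)/3 = (1.00159)/3 = 0.333863.

0.333863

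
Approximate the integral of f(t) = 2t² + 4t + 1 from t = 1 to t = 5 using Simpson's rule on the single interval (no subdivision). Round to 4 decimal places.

134.6667

S = (b−a)/6 · [f(1) + 4f(3) + f(5)] = 0.666667·[7 + 4·31 + 71] = 134.6667.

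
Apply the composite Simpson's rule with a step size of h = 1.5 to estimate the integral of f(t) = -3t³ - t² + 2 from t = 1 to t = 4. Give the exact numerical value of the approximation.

h = (4 − 1)/2 = 1.5.
Nodes t₀,…,t₂ = 1, 2.5, 4.
f(t) = -3t³ - t² + 2: f₀=-2, f₁=-51.125, f₂=-206.
(h/3)·[f₀ + 4f₁ + f₂] = 0.5·(-412.5) = -206.25.

-206.25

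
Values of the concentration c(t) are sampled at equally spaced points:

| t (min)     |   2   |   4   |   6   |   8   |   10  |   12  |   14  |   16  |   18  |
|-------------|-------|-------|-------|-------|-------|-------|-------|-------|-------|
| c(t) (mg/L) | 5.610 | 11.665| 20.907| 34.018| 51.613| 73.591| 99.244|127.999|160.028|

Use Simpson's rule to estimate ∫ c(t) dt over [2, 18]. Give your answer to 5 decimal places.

998.83867

h = 2, n = 8.
(h/3)·[y₀ + 4y₁ + 2y₂ + 4y₃ + 2y₄ + 4y₅ + 2y₆ + 4y₇ + y₈] = 0.666667·(1498.258) = 998.83867.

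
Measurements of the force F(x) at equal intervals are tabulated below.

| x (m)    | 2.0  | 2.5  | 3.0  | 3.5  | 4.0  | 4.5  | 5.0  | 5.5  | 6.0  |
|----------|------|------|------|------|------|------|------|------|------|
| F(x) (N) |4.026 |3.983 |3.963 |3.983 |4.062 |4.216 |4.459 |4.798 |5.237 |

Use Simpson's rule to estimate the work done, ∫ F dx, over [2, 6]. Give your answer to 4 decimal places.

17.0252

h = 0.5, n = 8.
(h/3)·[y₀ + 4y₁ + 2y₂ + 4y₃ + 2y₄ + 4y₅ + 2y₆ + 4y₇ + y₈] = 0.166667·(102.151) = 17.0252.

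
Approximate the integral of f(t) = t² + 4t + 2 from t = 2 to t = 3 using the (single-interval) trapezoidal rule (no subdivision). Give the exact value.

18.5

T = (b−a)/2 · [f(2) + f(3)] = 0.5·[14 + 23] = 18.5.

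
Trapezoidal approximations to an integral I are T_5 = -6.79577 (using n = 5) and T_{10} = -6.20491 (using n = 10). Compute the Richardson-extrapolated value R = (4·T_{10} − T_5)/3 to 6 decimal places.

R = (4·T_{10} − T_5) / 3 = (4·(-6.20491) − (-6.79577))/3 = (-18.02387)/3 = -6.007957.

-6.007957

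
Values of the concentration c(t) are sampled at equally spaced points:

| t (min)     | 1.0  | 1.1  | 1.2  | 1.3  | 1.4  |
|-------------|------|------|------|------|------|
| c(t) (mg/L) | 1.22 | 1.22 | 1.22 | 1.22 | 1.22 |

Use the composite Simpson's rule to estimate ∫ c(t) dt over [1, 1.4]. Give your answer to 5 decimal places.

0.48800

h = 0.1, n = 4.
(h/3)·[y₀ + 4y₁ + 2y₂ + 4y₃ + y₄] = 0.033333·(14.64) = 0.48800.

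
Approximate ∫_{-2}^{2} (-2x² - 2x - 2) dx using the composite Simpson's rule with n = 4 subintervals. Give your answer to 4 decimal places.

h = (2 − (-2))/4 = 1.
Nodes x₀,…,x₄ = -2, -1, 0, 1, 2.
f(x) = -2x² - 2x - 2: f₀=-6, f₁=-2, f₂=-2, f₃=-6, f₄=-14.
(h/3)·[f₀ + 4f₁ + 2f₂ + 4f₃ + f₄] = 0.333333·(-56) = -18.6667.

-18.6667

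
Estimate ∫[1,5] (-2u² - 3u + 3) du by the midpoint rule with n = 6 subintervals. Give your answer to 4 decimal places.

-106.3704

h = (5 − 1)/6 = 0.666667.
Midpoints m₁,…,m₆ = 1.333333, 2, 2.666667, 3.333333, 4, 4.666667.
f(m₁)=-4.555556, f(m₂)=-11, f(m₃)=-19.222222, f(m₄)=-29.222222, f(m₅)=-41, f(m₆)=-54.555556.
h·[f(m₁) + f(m₂) + f(m₃) + f(m₄) + f(m₅) + f(m₆)] = 0.666667·(-159.555556) = -106.3704.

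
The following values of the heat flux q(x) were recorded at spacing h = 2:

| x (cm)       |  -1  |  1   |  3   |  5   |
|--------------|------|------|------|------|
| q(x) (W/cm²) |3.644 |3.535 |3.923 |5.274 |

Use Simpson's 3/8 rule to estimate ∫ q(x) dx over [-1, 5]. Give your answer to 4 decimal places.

h = 2, n = 3.
(3h/8)·[y₀ + 3y₁ + 3y₂ + y₃] = 0.75·(31.292) = 23.4690.

23.4690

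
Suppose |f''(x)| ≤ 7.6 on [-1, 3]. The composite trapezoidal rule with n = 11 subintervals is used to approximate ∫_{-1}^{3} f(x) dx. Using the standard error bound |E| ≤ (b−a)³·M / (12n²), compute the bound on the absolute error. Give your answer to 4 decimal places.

0.3350

|E| ≤ (4)³·7.6 / (12·11²) = 486.4/1452 = 0.3350.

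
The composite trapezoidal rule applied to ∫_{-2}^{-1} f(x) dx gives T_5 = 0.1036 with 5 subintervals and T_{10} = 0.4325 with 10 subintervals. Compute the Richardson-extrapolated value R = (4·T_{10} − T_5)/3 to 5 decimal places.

R = (4·T_{10} − T_5) / 3 = (4·0.4325 − 0.1036)/3 = (1.6264)/3 = 0.54213.

0.54213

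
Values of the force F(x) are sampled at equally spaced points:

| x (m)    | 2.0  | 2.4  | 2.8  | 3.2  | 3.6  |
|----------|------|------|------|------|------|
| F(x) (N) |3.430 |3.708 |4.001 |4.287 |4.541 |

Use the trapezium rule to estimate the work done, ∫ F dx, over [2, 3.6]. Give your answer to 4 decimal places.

6.3926

h = 0.4, n = 4.
(h/2)·[y₀ + 2y₁ + 2y₂ + 2y₃ + y₄] = 0.2·(31.963) = 6.3926.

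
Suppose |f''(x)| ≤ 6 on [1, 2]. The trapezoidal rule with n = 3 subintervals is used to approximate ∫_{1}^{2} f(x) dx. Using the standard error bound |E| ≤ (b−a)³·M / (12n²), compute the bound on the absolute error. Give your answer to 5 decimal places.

0.05556

|E| ≤ (1)³·6 / (12·3²) = 6/108 = 0.05556.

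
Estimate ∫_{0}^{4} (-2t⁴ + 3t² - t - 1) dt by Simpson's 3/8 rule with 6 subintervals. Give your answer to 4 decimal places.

h = (4 − 0)/6 = 0.666667.
Nodes t₀,…,t₆ = 0, 0.666667, 1.333333, 2, 2.666667, 3.333333, 4.
f(t) = -2t⁴ + 3t² - t - 1: f₀=-1, f₁=-0.728395, f₂=-3.320988, f₃=-23, f₄=-83.469136, f₅=-217.913580, f₆=-469.
(3h/8)·[f₀ + 3f₁ + 3f₂ + 2f₃ + 3f₄ + 3f₅ + f₆] = 0.25·(-1432.296296) = -358.0741.

-358.0741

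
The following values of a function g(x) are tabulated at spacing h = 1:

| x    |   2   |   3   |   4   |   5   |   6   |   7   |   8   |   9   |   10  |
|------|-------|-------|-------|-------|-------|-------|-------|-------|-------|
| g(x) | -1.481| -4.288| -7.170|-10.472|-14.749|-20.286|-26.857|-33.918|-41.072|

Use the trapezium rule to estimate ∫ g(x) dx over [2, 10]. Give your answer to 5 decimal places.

h = 1, n = 8.
(h/2)·[y₀ + 2y₁ + 2y₂ + 2y₃ + 2y₄ + 2y₅ + 2y₆ + 2y₇ + y₈] = 0.5·(-278.033) = -139.01650.

-139.01650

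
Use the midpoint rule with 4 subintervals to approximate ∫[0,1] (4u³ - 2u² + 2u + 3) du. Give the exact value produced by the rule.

4.3125

h = (1 − 0)/4 = 0.25.
Midpoints m₁,…,m₄ = 0.125, 0.375, 0.625, 0.875.
f(m₁)=3.2265625, f(m₂)=3.6796875, f(m₃)=4.4453125, f(m₄)=5.8984375.
h·[f(m₁) + f(m₂) + f(m₃) + f(m₄)] = 0.25·(17.25) = 4.3125.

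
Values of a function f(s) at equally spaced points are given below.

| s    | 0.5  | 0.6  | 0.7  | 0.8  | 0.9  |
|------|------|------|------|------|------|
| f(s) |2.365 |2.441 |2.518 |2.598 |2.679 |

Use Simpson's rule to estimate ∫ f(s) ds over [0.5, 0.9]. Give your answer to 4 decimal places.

h = 0.1, n = 4.
(h/3)·[y₀ + 4y₁ + 2y₂ + 4y₃ + y₄] = 0.033333·(30.236) = 1.0079.

1.0079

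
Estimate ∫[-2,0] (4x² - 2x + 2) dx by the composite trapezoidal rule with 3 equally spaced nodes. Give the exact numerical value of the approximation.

h = (0 − (-2))/2 = 1.
Nodes x₀,…,x₂ = -2, -1, 0.
f(x) = 4x² - 2x + 2: f₀=22, f₁=8, f₂=2.
(h/2)·[f₀ + 2f₁ + f₂] = 0.5·(40) = 20.

20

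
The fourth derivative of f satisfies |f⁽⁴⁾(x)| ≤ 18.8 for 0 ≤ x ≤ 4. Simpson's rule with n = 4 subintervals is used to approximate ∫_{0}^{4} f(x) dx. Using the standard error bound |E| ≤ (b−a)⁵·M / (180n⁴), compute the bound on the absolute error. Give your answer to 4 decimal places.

0.4178

|E| ≤ (4)⁵·18.8 / (180·4⁴) = 19251.2/46080 = 0.4178.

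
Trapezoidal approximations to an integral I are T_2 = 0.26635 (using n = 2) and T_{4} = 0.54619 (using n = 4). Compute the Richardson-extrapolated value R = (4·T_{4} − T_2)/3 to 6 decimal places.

R = (4·T_{4} − T_2) / 3 = (4·0.54619 − 0.26635)/3 = (1.91841)/3 = 0.639470.

0.639470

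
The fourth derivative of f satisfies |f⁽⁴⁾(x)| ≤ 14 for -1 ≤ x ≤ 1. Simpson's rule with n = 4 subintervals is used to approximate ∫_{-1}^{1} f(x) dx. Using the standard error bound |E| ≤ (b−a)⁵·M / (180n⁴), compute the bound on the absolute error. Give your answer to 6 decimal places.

|E| ≤ (2)⁵·14 / (180·4⁴) = 448/46080 = 0.009722.

0.009722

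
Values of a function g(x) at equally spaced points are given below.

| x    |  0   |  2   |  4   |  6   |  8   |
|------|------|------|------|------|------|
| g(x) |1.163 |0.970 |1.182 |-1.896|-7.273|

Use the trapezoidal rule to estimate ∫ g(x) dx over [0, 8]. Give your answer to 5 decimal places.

h = 2, n = 4.
(h/2)·[y₀ + 2y₁ + 2y₂ + 2y₃ + y₄] = 1·(-5.598) = -5.59800.

-5.59800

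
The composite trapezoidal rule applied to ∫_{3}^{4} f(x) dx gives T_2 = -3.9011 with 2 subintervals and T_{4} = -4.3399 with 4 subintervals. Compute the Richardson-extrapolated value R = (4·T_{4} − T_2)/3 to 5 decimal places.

R = (4·T_{4} − T_2) / 3 = (4·(-4.3399) − (-3.9011))/3 = (-13.4585)/3 = -4.48617.

-4.48617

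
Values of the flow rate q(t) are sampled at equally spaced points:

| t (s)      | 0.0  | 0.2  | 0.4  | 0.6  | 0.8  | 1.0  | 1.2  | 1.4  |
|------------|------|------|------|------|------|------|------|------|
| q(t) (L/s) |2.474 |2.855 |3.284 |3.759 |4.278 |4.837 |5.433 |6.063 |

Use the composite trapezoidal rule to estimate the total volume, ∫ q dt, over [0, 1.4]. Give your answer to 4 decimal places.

5.7429

h = 0.2, n = 7.
(h/2)·[y₀ + 2y₁ + 2y₂ + 2y₃ + 2y₄ + 2y₅ + 2y₆ + y₇] = 0.1·(57.429) = 5.7429.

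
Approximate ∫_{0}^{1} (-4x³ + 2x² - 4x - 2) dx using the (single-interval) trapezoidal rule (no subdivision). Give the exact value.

T = (b−a)/2 · [f(0) + f(1)] = 0.5·[(-2) + (-8)] = -5.

-5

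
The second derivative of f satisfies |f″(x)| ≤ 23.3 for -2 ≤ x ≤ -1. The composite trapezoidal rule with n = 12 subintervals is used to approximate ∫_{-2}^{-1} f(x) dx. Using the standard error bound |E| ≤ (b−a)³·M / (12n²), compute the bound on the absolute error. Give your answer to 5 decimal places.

0.01348

|E| ≤ (1)³·23.3 / (12·12²) = 23.3/1728 = 0.01348.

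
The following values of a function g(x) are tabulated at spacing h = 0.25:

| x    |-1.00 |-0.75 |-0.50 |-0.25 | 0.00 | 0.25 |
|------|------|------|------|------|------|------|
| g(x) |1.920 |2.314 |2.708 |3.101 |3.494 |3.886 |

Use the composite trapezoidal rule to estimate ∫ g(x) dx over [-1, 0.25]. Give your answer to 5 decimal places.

h = 0.25, n = 5.
(h/2)·[y₀ + 2y₁ + 2y₂ + 2y₃ + 2y₄ + y₅] = 0.125·(29.040) = 3.63000.

3.63000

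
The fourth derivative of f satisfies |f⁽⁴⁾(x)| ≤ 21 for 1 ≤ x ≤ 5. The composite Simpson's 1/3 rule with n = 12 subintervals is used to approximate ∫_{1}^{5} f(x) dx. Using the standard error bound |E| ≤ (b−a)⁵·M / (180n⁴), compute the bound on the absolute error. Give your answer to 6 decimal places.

0.005761

|E| ≤ (4)⁵·21 / (180·12⁴) = 21504/3732480 = 0.005761.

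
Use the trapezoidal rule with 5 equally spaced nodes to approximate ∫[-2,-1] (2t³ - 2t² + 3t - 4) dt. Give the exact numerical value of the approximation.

h = (-1 − (-2))/4 = 0.25.
Nodes t₀,…,t₄ = -2, -1.75, -1.5, -1.25, -1.
f(t) = 2t³ - 2t² + 3t - 4: f₀=-34, f₁=-26.09375, f₂=-19.75, f₃=-14.78125, f₄=-11.
(h/2)·[f₀ + 2f₁ + 2f₂ + 2f₃ + f₄] = 0.125·(-166.25) = -20.78125.

-20.78125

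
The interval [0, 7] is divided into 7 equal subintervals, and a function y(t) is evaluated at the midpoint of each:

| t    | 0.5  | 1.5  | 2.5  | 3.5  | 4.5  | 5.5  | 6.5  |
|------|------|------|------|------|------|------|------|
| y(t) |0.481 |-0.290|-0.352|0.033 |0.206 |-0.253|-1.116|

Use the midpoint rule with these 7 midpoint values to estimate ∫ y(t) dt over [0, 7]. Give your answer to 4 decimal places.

h = 1, n = 7.
h·[y(m₁) + y(m₂) + y(m₃) + y(m₄) + y(m₅) + y(m₆) + y(m₇)] = 1·(-1.291) = -1.2910.

-1.2910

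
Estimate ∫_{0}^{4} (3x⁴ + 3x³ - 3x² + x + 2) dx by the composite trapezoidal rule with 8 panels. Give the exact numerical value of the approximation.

h = (4 − 0)/8 = 0.5.
Nodes x₀,…,x₈ = 0, 0.5, 1, 1.5, 2, 2.5, 3, 3.5, 4.
f(x) = 3x⁴ + 3x³ - 3x² + x + 2: f₀=2, f₁=2.3125, f₂=6, f₃=22.0625, f₄=64, f₅=149.8125, f₆=302, f₇=547.5625, f₈=918.
(h/2)·[f₀ + 2f₁ + 2f₂ + 2f₃ + 2f₄ + 2f₅ + 2f₆ + 2f₇ + f₈] = 0.25·(3107.5) = 776.875.

776.875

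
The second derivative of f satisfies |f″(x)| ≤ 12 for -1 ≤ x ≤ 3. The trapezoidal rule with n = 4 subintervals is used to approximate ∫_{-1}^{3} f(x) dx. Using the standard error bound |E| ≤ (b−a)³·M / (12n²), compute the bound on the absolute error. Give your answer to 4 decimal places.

|E| ≤ (4)³·12 / (12·4²) = 768/192 = 4.0000.

4.0000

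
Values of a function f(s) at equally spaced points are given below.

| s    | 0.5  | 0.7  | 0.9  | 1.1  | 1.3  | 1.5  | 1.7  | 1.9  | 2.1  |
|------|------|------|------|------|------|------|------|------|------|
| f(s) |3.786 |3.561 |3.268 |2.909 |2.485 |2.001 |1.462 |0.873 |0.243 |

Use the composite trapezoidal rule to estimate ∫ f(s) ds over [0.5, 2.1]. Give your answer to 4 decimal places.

3.7147

h = 0.2, n = 8.
(h/2)·[y₀ + 2y₁ + 2y₂ + 2y₃ + 2y₄ + 2y₅ + 2y₆ + 2y₇ + y₈] = 0.1·(37.147) = 3.7147.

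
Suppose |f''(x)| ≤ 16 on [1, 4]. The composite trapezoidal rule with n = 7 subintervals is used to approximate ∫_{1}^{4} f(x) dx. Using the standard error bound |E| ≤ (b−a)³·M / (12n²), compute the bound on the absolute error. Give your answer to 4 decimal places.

0.7347

|E| ≤ (3)³·16 / (12·7²) = 432/588 = 0.7347.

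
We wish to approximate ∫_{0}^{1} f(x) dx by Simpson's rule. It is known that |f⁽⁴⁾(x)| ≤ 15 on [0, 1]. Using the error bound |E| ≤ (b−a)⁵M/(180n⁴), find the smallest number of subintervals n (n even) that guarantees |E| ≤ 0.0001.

6

Need 15/(180n⁴) ≤ 0.0001.
n⁴ ≥ 15/(180·0.0001) = 833.333 ⇒ n ≥ 5.3728, so the smallest even n is 6. (n must be even for Simpson's rule.)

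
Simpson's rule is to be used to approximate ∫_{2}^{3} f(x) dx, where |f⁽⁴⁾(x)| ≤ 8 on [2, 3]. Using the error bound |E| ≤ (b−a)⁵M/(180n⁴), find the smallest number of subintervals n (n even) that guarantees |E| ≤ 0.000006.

10

Need 8/(180n⁴) ≤ 0.000006.
n⁴ ≥ 8/(180·0.000006) = 7407.41 ⇒ n ≥ 9.2772, so the smallest even n is 10. (n must be even for Simpson's rule.)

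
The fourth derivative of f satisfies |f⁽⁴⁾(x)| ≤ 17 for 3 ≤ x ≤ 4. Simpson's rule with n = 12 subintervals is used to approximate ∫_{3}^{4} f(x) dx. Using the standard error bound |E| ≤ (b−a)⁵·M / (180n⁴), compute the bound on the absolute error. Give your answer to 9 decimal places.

0.000004555

|E| ≤ (1)⁵·17 / (180·12⁴) = 17/3732480 = 0.000004555.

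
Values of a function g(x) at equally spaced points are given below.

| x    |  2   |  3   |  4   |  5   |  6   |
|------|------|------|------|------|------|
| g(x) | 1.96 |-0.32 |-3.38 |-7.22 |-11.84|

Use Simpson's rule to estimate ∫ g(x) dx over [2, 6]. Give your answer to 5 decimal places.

h = 1, n = 4.
(h/3)·[y₀ + 4y₁ + 2y₂ + 4y₃ + y₄] = 0.333333·(-46.80) = -15.60000.

-15.60000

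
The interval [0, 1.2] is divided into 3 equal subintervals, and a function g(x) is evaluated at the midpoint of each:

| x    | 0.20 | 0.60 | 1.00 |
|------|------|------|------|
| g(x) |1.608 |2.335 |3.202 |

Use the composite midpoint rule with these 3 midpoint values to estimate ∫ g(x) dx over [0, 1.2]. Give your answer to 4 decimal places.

2.8580

h = 0.4, n = 3.
h·[y(m₁) + y(m₂) + y(m₃)] = 0.4·(7.145) = 2.8580.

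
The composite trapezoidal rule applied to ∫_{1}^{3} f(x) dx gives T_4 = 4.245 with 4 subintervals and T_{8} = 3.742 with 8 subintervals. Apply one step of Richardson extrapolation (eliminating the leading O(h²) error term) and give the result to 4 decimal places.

R = (4·T_{8} − T_4) / 3 = (4·3.742 − 4.245)/3 = (10.723)/3 = 3.5743.

3.5743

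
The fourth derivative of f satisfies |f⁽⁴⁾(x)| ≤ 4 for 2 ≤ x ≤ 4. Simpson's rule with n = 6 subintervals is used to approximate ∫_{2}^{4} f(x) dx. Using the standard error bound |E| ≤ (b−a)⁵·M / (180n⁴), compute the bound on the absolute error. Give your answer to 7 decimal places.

0.0005487

|E| ≤ (2)⁵·4 / (180·6⁴) = 128/233280 = 0.0005487.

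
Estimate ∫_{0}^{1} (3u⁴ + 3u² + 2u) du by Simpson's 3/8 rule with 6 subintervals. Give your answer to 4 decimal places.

2.6007

h = (1 − 0)/6 = 0.166667.
Nodes u₀,…,u₆ = 0, 0.166667, 0.333333, 0.5, 0.666667, 0.833333, 1.
f(u) = 3u⁴ + 3u² + 2u: f₀=0, f₁=0.418981, f₂=1.037037, f₃=1.9375, f₄=3.259259, f₅=5.196759, f₆=8.
(3h/8)·[f₀ + 3f₁ + 3f₂ + 2f₃ + 3f₄ + 3f₅ + f₆] = 0.0625·(41.611111) = 2.6007.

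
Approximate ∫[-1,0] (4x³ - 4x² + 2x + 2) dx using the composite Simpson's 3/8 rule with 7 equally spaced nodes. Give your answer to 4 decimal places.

h = (0 − (-1))/6 = 0.166667.
Nodes x₀,…,x₆ = -1, -0.833333, -0.666667, -0.5, -0.333333, -0.166667, 0.
f(x) = 4x³ - 4x² + 2x + 2: f₀=-8, f₁=-4.759259, f₂=-2.296296, f₃=-0.5, f₄=0.740741, f₅=1.537037, f₆=2.
(3h/8)·[f₀ + 3f₁ + 3f₂ + 2f₃ + 3f₄ + 3f₅ + f₆] = 0.0625·(-21.333333) = -1.3333.

-1.3333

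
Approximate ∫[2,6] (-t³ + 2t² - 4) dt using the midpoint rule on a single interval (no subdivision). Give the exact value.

-144

M = (b−a)·f(4) = 4·(-36) = -144.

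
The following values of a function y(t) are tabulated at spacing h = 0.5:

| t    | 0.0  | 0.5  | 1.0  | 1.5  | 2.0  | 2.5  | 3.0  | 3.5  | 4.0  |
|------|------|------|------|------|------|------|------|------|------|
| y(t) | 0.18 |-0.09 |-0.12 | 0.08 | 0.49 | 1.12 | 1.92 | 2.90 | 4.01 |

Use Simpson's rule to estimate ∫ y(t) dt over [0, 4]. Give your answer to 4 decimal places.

h = 0.5, n = 8.
(h/3)·[y₀ + 4y₁ + 2y₂ + 4y₃ + 2y₄ + 4y₅ + 2y₆ + 4y₇ + y₈] = 0.166667·(24.81) = 4.1350.

4.1350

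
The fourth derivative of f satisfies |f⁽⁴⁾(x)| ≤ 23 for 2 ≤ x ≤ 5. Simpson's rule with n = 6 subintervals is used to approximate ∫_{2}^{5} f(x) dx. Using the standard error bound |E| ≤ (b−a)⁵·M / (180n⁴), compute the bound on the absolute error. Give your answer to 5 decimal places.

|E| ≤ (3)⁵·23 / (180·6⁴) = 5589/233280 = 0.02396.

0.02396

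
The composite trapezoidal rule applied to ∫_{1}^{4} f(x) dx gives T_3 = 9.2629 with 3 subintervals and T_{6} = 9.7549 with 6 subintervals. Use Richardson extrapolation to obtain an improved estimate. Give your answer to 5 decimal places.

R = (4·T_{6} − T_3) / 3 = (4·9.7549 − 9.2629)/3 = (29.7567)/3 = 9.91890.

9.91890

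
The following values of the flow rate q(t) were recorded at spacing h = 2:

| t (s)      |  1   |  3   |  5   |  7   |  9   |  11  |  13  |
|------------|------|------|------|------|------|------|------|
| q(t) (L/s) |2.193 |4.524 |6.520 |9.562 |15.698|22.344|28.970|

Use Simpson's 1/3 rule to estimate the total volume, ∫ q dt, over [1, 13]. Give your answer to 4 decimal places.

147.5460

h = 2, n = 6.
(h/3)·[y₀ + 4y₁ + 2y₂ + 4y₃ + 2y₄ + 4y₅ + y₆] = 0.666667·(221.319) = 147.5460.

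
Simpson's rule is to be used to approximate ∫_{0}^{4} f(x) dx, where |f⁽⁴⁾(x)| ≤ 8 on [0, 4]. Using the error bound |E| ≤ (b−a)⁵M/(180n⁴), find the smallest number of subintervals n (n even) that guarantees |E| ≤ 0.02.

8

Need 8192/(180n⁴) ≤ 0.02.
n⁴ ≥ 8192/(180·0.02) = 2275.56 ⇒ n ≥ 6.9067, so the smallest even n is 8. (n must be even for Simpson's rule.)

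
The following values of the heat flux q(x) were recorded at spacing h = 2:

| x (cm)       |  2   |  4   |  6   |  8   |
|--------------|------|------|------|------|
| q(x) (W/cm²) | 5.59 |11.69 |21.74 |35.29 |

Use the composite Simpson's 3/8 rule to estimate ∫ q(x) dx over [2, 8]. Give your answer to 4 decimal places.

105.8775

h = 2, n = 3.
(3h/8)·[y₀ + 3y₁ + 3y₂ + y₃] = 0.75·(141.17) = 105.8775.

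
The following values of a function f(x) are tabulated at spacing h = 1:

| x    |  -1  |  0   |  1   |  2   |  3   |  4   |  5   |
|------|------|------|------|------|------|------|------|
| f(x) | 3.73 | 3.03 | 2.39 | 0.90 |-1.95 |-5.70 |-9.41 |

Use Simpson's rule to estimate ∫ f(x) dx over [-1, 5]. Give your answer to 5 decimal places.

-3.96000

h = 1, n = 6.
(h/3)·[y₀ + 4y₁ + 2y₂ + 4y₃ + 2y₄ + 4y₅ + y₆] = 0.333333·(-11.88) = -3.96000.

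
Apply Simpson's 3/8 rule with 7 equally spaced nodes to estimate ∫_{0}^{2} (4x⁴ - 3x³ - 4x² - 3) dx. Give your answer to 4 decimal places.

-3.0370

h = (2 − 0)/6 = 0.333333.
Nodes x₀,…,x₆ = 0, 0.333333, 0.666667, 1, 1.333333, 1.666667, 2.
f(x) = 4x⁴ - 3x³ - 4x² - 3: f₀=-3, f₁=-3.506173, f₂=-4.876543, f₃=-6, f₄=-4.580247, f₅=2.864198, f₆=21.
(3h/8)·[f₀ + 3f₁ + 3f₂ + 2f₃ + 3f₄ + 3f₅ + f₆] = 0.125·(-24.296296) = -3.0370.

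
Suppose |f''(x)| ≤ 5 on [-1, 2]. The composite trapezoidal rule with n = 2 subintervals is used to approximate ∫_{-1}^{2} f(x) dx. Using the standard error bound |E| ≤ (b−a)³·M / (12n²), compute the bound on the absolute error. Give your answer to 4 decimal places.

|E| ≤ (3)³·5 / (12·2²) = 135/48 = 2.8125.

2.8125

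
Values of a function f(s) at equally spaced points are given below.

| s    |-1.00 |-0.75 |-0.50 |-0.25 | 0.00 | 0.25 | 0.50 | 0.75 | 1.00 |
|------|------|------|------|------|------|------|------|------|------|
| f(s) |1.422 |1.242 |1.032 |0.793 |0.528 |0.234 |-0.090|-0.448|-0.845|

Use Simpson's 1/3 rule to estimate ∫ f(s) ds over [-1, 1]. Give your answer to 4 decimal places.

0.9001

h = 0.25, n = 8.
(h/3)·[y₀ + 4y₁ + 2y₂ + 4y₃ + 2y₄ + 4y₅ + 2y₆ + 4y₇ + y₈] = 0.083333·(10.801) = 0.9001.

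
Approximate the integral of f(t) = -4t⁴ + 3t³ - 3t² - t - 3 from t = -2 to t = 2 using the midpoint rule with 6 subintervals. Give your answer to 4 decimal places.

h = (2 − (-2))/6 = 0.666667.
Midpoints m₁,…,m₆ = -1.666667, -1, -0.333333, 0.333333, 1, 1.666667.
f(m₁)=-54.419753, f(m₂)=-12, f(m₃)=-3.160494, f(m₄)=-3.604938, f(m₅)=-8, f(m₆)=-29.975309.
h·[f(m₁) + f(m₂) + f(m₃) + f(m₄) + f(m₅) + f(m₆)] = 0.666667·(-111.160494) = -74.1070.

-74.1070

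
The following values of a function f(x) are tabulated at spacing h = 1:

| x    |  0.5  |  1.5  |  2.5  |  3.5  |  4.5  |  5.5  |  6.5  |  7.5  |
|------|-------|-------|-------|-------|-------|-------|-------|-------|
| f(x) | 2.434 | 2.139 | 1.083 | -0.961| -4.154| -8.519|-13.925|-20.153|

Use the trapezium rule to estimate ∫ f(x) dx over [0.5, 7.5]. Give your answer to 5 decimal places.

h = 1, n = 7.
(h/2)·[y₀ + 2y₁ + 2y₂ + 2y₃ + 2y₄ + 2y₅ + 2y₆ + y₇] = 0.5·(-66.393) = -33.19650.

-33.19650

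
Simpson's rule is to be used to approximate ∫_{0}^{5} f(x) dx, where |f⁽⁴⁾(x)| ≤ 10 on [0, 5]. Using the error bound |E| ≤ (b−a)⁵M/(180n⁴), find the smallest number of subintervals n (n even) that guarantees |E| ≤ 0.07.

Need 31250/(180n⁴) ≤ 0.07.
n⁴ ≥ 31250/(180·0.07) = 2480.16 ⇒ n ≥ 7.0570, so the smallest even n is 8. (n must be even for Simpson's rule.)

8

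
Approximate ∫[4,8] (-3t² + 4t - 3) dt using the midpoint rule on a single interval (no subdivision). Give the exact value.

-348

M = (b−a)·f(6) = 4·(-87) = -348.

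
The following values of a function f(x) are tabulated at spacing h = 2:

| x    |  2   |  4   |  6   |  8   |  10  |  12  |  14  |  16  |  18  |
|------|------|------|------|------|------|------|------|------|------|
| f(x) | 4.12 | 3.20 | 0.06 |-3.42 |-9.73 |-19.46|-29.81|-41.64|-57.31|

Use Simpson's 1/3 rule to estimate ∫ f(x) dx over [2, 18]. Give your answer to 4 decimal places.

h = 2, n = 8.
(h/3)·[y₀ + 4y₁ + 2y₂ + 4y₃ + 2y₄ + 4y₅ + 2y₆ + 4y₇ + y₈] = 0.666667·(-377.43) = -251.6200.

-251.6200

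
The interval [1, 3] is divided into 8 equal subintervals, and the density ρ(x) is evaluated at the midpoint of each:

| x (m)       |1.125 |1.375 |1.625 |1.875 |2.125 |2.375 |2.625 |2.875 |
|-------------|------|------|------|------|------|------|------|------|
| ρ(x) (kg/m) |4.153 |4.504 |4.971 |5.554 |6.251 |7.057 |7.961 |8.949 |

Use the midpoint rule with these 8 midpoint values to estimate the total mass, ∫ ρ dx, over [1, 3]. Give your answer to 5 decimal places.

12.35000

h = 0.25, n = 8.
h·[y(m₁) + y(m₂) + y(m₃) + y(m₄) + y(m₅) + y(m₆) + y(m₇) + y(m₈)] = 0.25·(49.400) = 12.35000.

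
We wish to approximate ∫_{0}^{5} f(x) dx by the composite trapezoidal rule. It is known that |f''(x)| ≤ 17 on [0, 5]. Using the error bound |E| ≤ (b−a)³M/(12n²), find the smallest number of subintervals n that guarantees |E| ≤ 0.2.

30

Need 2125/(12n²) ≤ 0.2.
n² ≥ 2125/(12·0.2) = 885.417 ⇒ n ≥ 29.7560, so the smallest n is 30.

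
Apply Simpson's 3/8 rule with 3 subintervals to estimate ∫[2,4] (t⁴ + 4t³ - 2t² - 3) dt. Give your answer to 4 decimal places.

395.1852

h = (4 − 2)/3 = 0.666667.
Nodes t₀,…,t₃ = 2, 2.666667, 3.333333, 4.
f(t) = t⁴ + 4t³ - 2t² - 3: f₀=37, f₁=109.197531, f₂=246.382716, f₃=477.
(3h/8)·[f₀ + 3f₁ + 3f₂ + f₃] = 0.25·(1580.740741) = 395.1852.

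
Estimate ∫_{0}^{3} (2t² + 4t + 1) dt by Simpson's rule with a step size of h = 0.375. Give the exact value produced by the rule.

39

h = (3 − 0)/8 = 0.375.
Nodes t₀,…,t₈ = 0, 0.375, 0.75, 1.125, 1.5, 1.875, 2.25, 2.625, 3.
f(t) = 2t² + 4t + 1: f₀=1, f₁=2.78125, f₂=5.125, f₃=8.03125, f₄=11.5, f₅=15.53125, f₆=20.125, f₇=25.28125, f₈=31.
(h/3)·[f₀ + 4f₁ + 2f₂ + 4f₃ + 2f₄ + 4f₅ + 2f₆ + 4f₇ + f₈] = 0.125·(312) = 39.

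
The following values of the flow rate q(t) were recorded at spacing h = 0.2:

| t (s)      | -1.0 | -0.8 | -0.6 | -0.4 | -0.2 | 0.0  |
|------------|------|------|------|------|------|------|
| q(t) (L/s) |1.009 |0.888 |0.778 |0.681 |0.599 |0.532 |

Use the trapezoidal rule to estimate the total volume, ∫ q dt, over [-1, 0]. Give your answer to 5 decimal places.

0.74330

h = 0.2, n = 5.
(h/2)·[y₀ + 2y₁ + 2y₂ + 2y₃ + 2y₄ + y₅] = 0.1·(7.433) = 0.74330.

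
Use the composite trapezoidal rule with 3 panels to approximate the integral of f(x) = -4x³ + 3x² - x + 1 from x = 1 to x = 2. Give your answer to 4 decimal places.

h = (2 − 1)/3 = 0.333333.
Nodes x₀,…,x₃ = 1, 1.333333, 1.666667, 2.
f(x) = -4x³ + 3x² - x + 1: f₀=-1, f₁=-4.481481, f₂=-10.851852, f₃=-21.
(h/2)·[f₀ + 2f₁ + 2f₂ + f₃] = 0.166667·(-52.666667) = -8.7778.

-8.7778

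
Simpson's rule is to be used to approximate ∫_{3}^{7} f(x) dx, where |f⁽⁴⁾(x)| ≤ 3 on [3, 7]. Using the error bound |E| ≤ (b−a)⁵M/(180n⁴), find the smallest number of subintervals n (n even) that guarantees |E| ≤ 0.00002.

Need 3072/(180n⁴) ≤ 0.00002.
n⁴ ≥ 3072/(180·0.00002) = 853333 ⇒ n ≥ 30.3934, so the smallest even n is 32. (n must be even for Simpson's rule.)

32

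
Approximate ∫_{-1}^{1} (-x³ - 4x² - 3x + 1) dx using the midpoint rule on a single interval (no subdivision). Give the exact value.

M = (b−a)·f(0) = 2·(1) = 2.

2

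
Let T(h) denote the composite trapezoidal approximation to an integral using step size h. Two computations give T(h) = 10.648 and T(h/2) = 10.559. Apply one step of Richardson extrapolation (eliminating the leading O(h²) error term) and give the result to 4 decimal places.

R = (4·T(h/2) − T(h)) / 3 = (4·10.559 − 10.648)/3 = (31.588)/3 = 10.5293.

10.5293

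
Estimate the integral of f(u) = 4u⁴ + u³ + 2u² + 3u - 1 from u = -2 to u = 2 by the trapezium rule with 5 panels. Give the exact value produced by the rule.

72.15488

h = (2 − (-2))/5 = 0.8.
Nodes u₀,…,u₅ = -2, -1.2, -0.4, 0.4, 1.2, 2.
f(u) = 4u⁴ + u³ + 2u² + 3u - 1: f₀=57, f₁=4.8464, f₂=-1.8416, f₃=0.6864, f₄=15.5024, f₅=85.
(h/2)·[f₀ + 2f₁ + 2f₂ + 2f₃ + 2f₄ + f₅] = 0.4·(180.3872) = 72.15488.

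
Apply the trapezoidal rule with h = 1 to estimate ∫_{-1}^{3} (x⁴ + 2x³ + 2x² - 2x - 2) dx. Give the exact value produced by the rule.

106

h = (3 − (-1))/4 = 1.
Nodes x₀,…,x₄ = -1, 0, 1, 2, 3.
f(x) = x⁴ + 2x³ + 2x² - 2x - 2: f₀=1, f₁=-2, f₂=1, f₃=34, f₄=145.
(h/2)·[f₀ + 2f₁ + 2f₂ + 2f₃ + f₄] = 0.5·(212) = 106.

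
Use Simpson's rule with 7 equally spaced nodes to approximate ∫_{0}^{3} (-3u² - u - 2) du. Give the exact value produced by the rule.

-37.5

h = (3 − 0)/6 = 0.5.
Nodes u₀,…,u₆ = 0, 0.5, 1, 1.5, 2, 2.5, 3.
f(u) = -3u² - u - 2: f₀=-2, f₁=-3.25, f₂=-6, f₃=-10.25, f₄=-16, f₅=-23.25, f₆=-32.
(h/3)·[f₀ + 4f₁ + 2f₂ + 4f₃ + 2f₄ + 4f₅ + f₆] = 0.166667·(-225) = -37.5.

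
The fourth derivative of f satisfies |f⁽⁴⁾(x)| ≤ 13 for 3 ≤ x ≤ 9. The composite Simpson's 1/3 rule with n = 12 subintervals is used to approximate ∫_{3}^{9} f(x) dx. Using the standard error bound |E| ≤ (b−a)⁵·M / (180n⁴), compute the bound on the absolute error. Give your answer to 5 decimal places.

0.02708

|E| ≤ (6)⁵·13 / (180·12⁴) = 101088/3732480 = 0.02708.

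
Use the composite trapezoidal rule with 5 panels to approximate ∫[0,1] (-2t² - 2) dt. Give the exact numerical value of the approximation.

h = (1 − 0)/5 = 0.2.
Nodes t₀,…,t₅ = 0, 0.2, 0.4, 0.6, 0.8, 1.
f(t) = -2t² - 2: f₀=-2, f₁=-2.08, f₂=-2.32, f₃=-2.72, f₄=-3.28, f₅=-4.
(h/2)·[f₀ + 2f₁ + 2f₂ + 2f₃ + 2f₄ + f₅] = 0.1·(-26.8) = -2.68.

-2.68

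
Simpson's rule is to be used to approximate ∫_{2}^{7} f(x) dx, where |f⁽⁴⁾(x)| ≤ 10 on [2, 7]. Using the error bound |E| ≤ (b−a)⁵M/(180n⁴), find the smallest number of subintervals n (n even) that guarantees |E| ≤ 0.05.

Need 31250/(180n⁴) ≤ 0.05.
n⁴ ≥ 31250/(180·0.05) = 3472.22 ⇒ n ≥ 7.6763, so the smallest even n is 8. (n must be even for Simpson's rule.)

8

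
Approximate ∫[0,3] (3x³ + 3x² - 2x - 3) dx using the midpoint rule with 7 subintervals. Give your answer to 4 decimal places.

68.9923

h = (3 − 0)/7 = 0.428571.
Midpoints m₁,…,m₇ = 0.214286, 0.642857, 1.071429, 1.5, 1.928571, 2.357143, 2.785714.
f(m₁)=-3.261297, f(m₂)=-2.248907, f(m₃)=1.990889, f(m₄)=10.875, f(m₅)=25.820335, f(m₆)=48.243805, f(m₇)=79.562318.
h·[f(m₁) + f(m₂) + f(m₃) + f(m₄) + f(m₅) + f(m₆) + f(m₇)] = 0.428571·(160.982143) = 68.9923.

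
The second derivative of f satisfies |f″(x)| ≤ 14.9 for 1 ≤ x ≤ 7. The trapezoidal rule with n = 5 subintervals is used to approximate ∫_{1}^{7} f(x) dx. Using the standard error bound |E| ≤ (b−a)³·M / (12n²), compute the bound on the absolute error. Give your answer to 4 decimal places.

10.7280

|E| ≤ (6)³·14.9 / (12·5²) = 3218.4/300 = 10.7280.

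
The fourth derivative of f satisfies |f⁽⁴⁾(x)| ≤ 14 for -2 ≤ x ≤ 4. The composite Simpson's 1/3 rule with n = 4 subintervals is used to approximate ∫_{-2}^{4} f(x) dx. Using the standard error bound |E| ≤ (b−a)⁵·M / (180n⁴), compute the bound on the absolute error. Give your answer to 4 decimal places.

|E| ≤ (6)⁵·14 / (180·4⁴) = 108864/46080 = 2.3625.

2.3625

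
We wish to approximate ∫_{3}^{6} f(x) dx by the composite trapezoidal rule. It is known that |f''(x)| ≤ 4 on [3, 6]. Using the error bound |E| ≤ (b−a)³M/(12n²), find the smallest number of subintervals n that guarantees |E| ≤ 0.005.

Need 108/(12n²) ≤ 0.005.
n² ≥ 108/(12·0.005) = 1800 ⇒ n ≥ 42.4264, so the smallest n is 43.

43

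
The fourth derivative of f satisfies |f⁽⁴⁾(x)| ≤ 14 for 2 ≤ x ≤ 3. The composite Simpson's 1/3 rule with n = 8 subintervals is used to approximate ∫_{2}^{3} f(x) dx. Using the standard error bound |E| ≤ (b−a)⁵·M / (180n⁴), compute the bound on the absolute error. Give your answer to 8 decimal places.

|E| ≤ (1)⁵·14 / (180·8⁴) = 14/737280 = 0.00001899.

0.00001899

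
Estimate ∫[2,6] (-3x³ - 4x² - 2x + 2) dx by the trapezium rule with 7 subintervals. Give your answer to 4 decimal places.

h = (6 − 2)/7 = 0.571429.
Nodes x₀,…,x₇ = 2, 2.571429, 3.142857, 3.714286, 4.285714, 4.857143, 5.428571, 6.
f(x) = -3x³ - 4x² - 2x + 2: f₀=-42, f₁=-80.600583, f₂=-136.927114, f₃=-214.338192, f₄=-316.192420, f₅=-445.848397, f₆=-606.664723, f₇=-802.
(h/2)·[f₀ + 2f₁ + 2f₂ + 2f₃ + 2f₄ + 2f₅ + 2f₆ + f₇] = 0.285714·(-4445.142857) = -1270.0408.

-1270.0408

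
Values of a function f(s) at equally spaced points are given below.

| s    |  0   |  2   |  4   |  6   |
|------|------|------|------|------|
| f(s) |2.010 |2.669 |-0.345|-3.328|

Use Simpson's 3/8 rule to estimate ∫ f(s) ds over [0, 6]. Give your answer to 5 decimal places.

4.24050

h = 2, n = 3.
(3h/8)·[y₀ + 3y₁ + 3y₂ + y₃] = 0.75·(5.654) = 4.24050.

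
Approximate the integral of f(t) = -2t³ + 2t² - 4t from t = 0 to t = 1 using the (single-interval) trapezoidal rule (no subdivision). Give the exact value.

T = (b−a)/2 · [f(0) + f(1)] = 0.5·[0 + (-4)] = -2.

-2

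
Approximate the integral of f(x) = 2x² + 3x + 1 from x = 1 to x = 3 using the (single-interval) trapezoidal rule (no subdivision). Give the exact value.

T = (b−a)/2 · [f(1) + f(3)] = 1·[6 + 28] = 34.

34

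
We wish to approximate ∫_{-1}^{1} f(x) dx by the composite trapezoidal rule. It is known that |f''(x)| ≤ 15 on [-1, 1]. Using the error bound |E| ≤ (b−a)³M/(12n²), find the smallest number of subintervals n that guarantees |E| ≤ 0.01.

32

Need 120/(12n²) ≤ 0.01.
n² ≥ 120/(12·0.01) = 1000 ⇒ n ≥ 31.6228, so the smallest n is 32.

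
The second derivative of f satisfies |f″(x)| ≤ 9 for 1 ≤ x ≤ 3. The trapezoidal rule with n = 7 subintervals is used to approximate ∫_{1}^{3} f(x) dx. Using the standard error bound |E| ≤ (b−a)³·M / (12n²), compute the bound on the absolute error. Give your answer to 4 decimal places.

|E| ≤ (2)³·9 / (12·7²) = 72/588 = 0.1224.

0.1224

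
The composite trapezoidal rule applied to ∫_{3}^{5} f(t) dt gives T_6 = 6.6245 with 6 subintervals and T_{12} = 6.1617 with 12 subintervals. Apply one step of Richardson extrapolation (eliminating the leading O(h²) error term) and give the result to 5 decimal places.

6.00743

R = (4·T_{12} − T_6) / 3 = (4·6.1617 − 6.6245)/3 = (18.0223)/3 = 6.00743.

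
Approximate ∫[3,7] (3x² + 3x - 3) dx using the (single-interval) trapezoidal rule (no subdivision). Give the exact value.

396

T = (b−a)/2 · [f(3) + f(7)] = 2·[33 + 165] = 396.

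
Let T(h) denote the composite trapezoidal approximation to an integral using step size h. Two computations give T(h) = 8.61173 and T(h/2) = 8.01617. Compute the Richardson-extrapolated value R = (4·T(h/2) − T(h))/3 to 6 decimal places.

7.817650

R = (4·T(h/2) − T(h)) / 3 = (4·8.01617 − 8.61173)/3 = (23.45295)/3 = 7.817650.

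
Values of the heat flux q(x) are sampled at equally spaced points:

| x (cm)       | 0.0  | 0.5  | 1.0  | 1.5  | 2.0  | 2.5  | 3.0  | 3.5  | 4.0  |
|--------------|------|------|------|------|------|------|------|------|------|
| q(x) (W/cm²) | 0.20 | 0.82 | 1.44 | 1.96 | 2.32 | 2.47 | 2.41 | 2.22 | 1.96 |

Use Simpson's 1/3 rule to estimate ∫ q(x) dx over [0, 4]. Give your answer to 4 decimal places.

h = 0.5, n = 8.
(h/3)·[y₀ + 4y₁ + 2y₂ + 4y₃ + 2y₄ + 4y₅ + 2y₆ + 4y₇ + y₈] = 0.166667·(44.38) = 7.3967.

7.3967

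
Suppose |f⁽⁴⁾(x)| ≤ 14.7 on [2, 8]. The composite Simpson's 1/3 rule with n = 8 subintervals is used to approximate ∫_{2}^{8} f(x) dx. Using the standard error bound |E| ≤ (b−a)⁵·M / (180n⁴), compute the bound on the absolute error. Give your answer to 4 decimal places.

|E| ≤ (6)⁵·14.7 / (180·8⁴) = 114307.2/737280 = 0.1550.

0.1550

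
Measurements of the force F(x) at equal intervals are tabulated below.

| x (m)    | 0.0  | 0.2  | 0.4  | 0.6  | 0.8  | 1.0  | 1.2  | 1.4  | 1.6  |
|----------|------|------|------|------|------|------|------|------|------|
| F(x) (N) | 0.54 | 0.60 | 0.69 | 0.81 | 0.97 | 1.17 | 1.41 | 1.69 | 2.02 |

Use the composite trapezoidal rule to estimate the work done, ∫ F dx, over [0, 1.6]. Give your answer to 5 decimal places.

1.72400

h = 0.2, n = 8.
(h/2)·[y₀ + 2y₁ + 2y₂ + 2y₃ + 2y₄ + 2y₅ + 2y₆ + 2y₇ + y₈] = 0.1·(17.24) = 1.72400.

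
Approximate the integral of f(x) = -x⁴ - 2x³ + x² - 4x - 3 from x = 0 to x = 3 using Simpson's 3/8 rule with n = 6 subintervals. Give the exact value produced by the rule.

h = (3 − 0)/6 = 0.5.
Nodes x₀,…,x₆ = 0, 0.5, 1, 1.5, 2, 2.5, 3.
f(x) = -x⁴ - 2x³ + x² - 4x - 3: f₀=-3, f₁=-5.0625, f₂=-9, f₃=-18.5625, f₄=-39, f₅=-77.0625, f₆=-141.
(3h/8)·[f₀ + 3f₁ + 3f₂ + 2f₃ + 3f₄ + 3f₅ + f₆] = 0.1875·(-571.5) = -107.15625.

-107.15625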